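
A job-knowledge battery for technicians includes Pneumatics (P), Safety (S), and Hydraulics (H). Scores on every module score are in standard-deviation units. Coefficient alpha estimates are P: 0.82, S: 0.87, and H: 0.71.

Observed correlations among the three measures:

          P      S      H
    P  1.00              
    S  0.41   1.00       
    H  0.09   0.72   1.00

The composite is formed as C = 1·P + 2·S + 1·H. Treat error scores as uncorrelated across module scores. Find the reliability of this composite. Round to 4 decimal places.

Var(C) = 1 + 2² + 1 + 2·[2·0.41 + 0.09 + 2·0.72] = 6 + 4.7 = 10.7.
Because errors are independent across components, Cov(Tᵢ,Tⱼ) = Cov(Xᵢ,Xⱼ); the off-diagonal part of the true-score variance is the same as above.
True-score variance = [0.82 + 2²·0.87 + 0.71] + 4.7 = 5.01 + 4.7 = 9.71.
Reliability = 9.71 / 10.7 = 0.9075.

0.9075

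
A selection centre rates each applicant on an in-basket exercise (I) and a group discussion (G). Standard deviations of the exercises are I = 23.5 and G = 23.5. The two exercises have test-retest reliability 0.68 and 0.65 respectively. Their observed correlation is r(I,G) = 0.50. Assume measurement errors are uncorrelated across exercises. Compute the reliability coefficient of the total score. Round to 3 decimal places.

Var(I+G) = 23.5² + 23.5² + 2·[23.5·23.5·0.50] = 1104.5 + 552.25 = 1656.75.
Under uncorrelated errors the observed covariances equal the true-score covariances, so only the own-variance terms attenuate.
True-score variance = [23.5²·0.68 + 23.5²·0.65] + 552.25 = 734.493 + 552.25 = 1286.74.
Reliability = 1286.74 / 1656.75 = 0.777.

0.777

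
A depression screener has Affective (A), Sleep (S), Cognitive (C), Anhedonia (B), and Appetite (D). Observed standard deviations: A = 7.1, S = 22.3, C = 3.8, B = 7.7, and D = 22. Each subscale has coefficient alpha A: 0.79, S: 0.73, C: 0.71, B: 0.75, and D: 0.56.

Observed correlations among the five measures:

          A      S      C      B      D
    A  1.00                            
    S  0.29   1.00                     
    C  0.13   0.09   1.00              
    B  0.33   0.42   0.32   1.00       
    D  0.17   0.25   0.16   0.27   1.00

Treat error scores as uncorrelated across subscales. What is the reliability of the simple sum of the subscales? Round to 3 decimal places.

Var(A+S+C+B+D) = 7.1² + 22.3² + 3.8² + 7.7² + 22² + 2·[7.1·22.3·0.29 + 7.1·3.8·0.13 + 7.1·7.7·0.33 + 7.1·22·0.17 + 22.3·3.8·0.09 + 22.3·7.7·0.42 + 22.3·22·0.25 + 3.8·7.7·0.32 + 3.8·22·0.16 + 7.7·22·0.27] = 1105.43 + 729.78 = 1835.21.
With uncorrelated errors the cross-covariances are all true-score covariance, so they carry over unchanged; only the diagonal terms shrink to ρᵢσᵢ².
True-score variance = [7.1²·0.79 + 22.3²·0.73 + 3.8²·0.71 + 7.7²·0.75 + 22²·0.56] + 729.78 = 728.606 + 729.78 = 1458.39.
Reliability = 1458.39 / 1835.21 = 0.795.

0.795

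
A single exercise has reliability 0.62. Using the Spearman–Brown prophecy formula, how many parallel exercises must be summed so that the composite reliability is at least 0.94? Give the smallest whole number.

k ≥ ρ*(1−ρ₁)/(ρ₁(1−ρ*)) = 0.94·0.38 / (0.62·0.06) = 9.602.
Smallest integer k = 10.

10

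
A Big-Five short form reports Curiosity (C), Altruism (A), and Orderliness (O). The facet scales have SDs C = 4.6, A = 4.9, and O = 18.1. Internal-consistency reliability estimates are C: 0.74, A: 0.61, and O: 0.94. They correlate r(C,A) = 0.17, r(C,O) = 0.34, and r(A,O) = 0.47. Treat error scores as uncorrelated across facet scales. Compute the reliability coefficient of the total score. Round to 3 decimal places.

0.934

Var(C+A+O) = 4.6² + 4.9² + 18.1² + 2·[4.6·4.9·0.17 + 4.6·18.1·0.34 + 4.9·18.1·0.47] = 372.78 + 147.649 = 520.429.
Under uncorrelated errors the observed covariances equal the true-score covariances, so only the own-variance terms attenuate.
True-score variance = [4.6²·0.74 + 4.9²·0.61 + 18.1²·0.94] + 147.649 = 338.258 + 147.649 = 485.907.
Reliability = 485.907 / 520.429 = 0.934.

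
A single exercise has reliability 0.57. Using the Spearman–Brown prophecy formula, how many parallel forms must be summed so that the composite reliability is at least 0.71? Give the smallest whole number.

2

k ≥ ρ*(1−ρ₁)/(ρ₁(1−ρ*)) = 0.71·0.43 / (0.57·0.29) = 1.847.
Smallest integer k = 2.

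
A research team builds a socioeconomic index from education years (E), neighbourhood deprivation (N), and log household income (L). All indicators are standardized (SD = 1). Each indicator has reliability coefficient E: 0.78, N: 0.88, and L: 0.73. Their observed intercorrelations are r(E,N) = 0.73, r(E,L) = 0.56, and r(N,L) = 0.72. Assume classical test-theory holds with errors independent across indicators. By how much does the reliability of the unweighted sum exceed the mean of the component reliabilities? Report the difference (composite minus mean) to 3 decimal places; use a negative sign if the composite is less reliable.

0.116

Var(sum) = 3 + 4.02 = 7.02; true-score variance = 2.39 + 4.02 = 6.41; composite reliability = 0.9131.
Mean component reliability = 0.7967.
Difference = 0.9131 − 0.7967 = 0.116.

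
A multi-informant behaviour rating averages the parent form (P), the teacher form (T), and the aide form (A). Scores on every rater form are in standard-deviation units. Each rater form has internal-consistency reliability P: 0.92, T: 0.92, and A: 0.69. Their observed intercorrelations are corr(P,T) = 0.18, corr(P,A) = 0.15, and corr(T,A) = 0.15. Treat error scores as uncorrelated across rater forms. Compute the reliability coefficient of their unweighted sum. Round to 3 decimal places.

0.881

Var(P+T+A) = 3 + 2·[0.18 + 0.15 + 0.15] = 3 + 0.96 = 3.96.
Under uncorrelated errors the observed covariances equal the true-score covariances, so only the own-variance terms attenuate.
True-score variance = [0.92 + 0.92 + 0.69] + 0.96 = 2.53 + 0.96 = 3.49.
Reliability = 3.49 / 3.96 = 0.881.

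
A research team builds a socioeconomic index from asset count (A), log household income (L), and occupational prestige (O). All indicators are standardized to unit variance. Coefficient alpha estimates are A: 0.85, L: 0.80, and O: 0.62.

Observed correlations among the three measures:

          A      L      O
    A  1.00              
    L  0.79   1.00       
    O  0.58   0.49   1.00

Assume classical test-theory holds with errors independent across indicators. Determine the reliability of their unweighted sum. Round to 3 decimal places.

Var(A+L+O) = 3 + 2·[0.79 + 0.58 + 0.49] = 3 + 3.72 = 6.72.
Under uncorrelated errors the observed covariances equal the true-score covariances, so only the own-variance terms attenuate.
True-score variance = [0.85 + 0.80 + 0.62] + 3.72 = 2.27 + 3.72 = 5.99.
Reliability = 5.99 / 6.72 = 0.891.

0.891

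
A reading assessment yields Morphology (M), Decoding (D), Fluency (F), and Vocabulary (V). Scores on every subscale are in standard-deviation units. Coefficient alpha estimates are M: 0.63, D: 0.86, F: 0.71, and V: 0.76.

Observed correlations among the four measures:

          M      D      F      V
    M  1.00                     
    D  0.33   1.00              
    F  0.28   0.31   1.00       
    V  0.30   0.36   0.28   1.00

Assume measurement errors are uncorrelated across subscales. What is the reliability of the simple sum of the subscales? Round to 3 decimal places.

0.865

Var(M+D+F+V) = 4 + 2·[0.33 + 0.28 + 0.30 + 0.31 + 0.36 + 0.28] = 4 + 3.72 = 7.72.
With uncorrelated errors the cross-covariances are all true-score covariance, so they carry over unchanged; only the diagonal terms shrink to ρᵢσᵢ².
True-score variance = [0.63 + 0.86 + 0.71 + 0.76] + 3.72 = 2.96 + 3.72 = 6.68.
Reliability = 6.68 / 7.72 = 0.865.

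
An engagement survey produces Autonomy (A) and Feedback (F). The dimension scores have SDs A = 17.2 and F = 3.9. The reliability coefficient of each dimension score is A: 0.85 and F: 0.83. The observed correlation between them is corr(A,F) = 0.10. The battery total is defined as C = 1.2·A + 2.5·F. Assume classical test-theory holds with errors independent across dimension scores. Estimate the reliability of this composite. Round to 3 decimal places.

0.857

Var(C) = 1.2²·17.2² + 2.5²·3.9² + 2·[3·17.2·3.9·0.10] = 521.072 + 40.248 = 561.32.
With uncorrelated errors the cross-covariances are all true-score covariance, so they carry over unchanged; only the diagonal terms shrink to ρᵢσᵢ².
True-score variance = [1.2²·17.2²·0.85 + 2.5²·3.9²·0.83] + 40.248 = 441.01 + 40.248 = 481.258.
Reliability = 481.258 / 561.32 = 0.857.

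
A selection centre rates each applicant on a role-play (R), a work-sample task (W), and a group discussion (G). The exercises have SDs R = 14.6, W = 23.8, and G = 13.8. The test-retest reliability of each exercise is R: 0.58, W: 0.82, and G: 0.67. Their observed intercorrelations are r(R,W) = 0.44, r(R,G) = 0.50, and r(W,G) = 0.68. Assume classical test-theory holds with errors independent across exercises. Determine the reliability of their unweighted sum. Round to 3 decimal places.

0.868

Var(R+W+G) = 14.6² + 23.8² + 13.8² + 2·[14.6·23.8·0.44 + 14.6·13.8·0.50 + 23.8·13.8·0.68] = 970.04 + 953.941 = 1923.98.
Because errors are independent across components, Cov(Tᵢ,Tⱼ) = Cov(Xᵢ,Xⱼ); the off-diagonal part of the true-score variance is the same as above.
True-score variance = [14.6²·0.58 + 23.8²·0.82 + 13.8²·0.67] + 953.941 = 715.708 + 953.941 = 1669.65.
Reliability = 1669.65 / 1923.98 = 0.868.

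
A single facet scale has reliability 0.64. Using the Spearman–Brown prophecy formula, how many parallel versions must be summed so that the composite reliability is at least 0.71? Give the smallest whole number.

k ≥ ρ*(1−ρ₁)/(ρ₁(1−ρ*)) = 0.71·0.36 / (0.64·0.29) = 1.377.
Smallest integer k = 2.

2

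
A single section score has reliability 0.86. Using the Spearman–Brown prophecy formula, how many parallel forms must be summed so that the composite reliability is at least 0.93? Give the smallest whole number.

k ≥ ρ*(1−ρ₁)/(ρ₁(1−ρ*)) = 0.93·0.14 / (0.86·0.07) = 2.163.
Smallest integer k = 3.

3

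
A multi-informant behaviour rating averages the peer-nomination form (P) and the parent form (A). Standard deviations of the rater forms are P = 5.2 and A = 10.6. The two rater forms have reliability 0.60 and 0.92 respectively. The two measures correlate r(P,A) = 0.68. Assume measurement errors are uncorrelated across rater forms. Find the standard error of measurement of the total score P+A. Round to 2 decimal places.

Var(total) = 139.4 + 74.9632 = 214.363.
True-score variance = 119.595 + 74.9632 = 194.558, so reliability = 0.9076.
Error variance = 214.363 − 194.558 = 19.8048; SEM = √19.8048 = 4.45.

4.45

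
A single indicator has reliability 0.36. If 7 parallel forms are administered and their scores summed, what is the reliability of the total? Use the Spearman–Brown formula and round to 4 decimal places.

0.7975

ρ_k = kρ / (1 + (k−1)ρ) = 7·0.36 / (1 + 6·0.36) = 2.520 / 3.160 = 0.7975.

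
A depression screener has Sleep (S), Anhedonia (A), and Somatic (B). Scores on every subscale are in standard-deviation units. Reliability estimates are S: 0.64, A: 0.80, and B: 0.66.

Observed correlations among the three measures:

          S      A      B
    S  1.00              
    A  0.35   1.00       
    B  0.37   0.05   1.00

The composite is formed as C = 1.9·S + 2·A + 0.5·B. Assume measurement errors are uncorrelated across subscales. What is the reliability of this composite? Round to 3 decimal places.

0.807

Var(C) = 1.9² + 2² + 0.5² + 2·[3.8·0.35 + 0.95·0.37 + 0.05] = 7.86 + 3.463 = 11.323.
Because errors are independent across components, Cov(Tᵢ,Tⱼ) = Cov(Xᵢ,Xⱼ); the off-diagonal part of the true-score variance is the same as above.
True-score variance = [1.9²·0.64 + 2²·0.80 + 0.5²·0.66] + 3.463 = 5.6754 + 3.463 = 9.1384.
Reliability = 9.1384 / 11.323 = 0.807.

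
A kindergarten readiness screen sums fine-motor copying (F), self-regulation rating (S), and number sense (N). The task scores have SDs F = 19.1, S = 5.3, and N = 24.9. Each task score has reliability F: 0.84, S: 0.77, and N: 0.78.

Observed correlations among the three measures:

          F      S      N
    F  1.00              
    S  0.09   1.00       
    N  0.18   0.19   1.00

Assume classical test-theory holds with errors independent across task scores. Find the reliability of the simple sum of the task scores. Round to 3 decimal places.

Var(F+S+N) = 19.1² + 5.3² + 24.9² + 2·[19.1·5.3·0.09 + 19.1·24.9·0.18 + 5.3·24.9·0.19] = 1012.91 + 239.582 = 1252.49.
Because errors are independent across components, Cov(Tᵢ,Tⱼ) = Cov(Xᵢ,Xⱼ); the off-diagonal part of the true-score variance is the same as above.
True-score variance = [19.1²·0.84 + 5.3²·0.77 + 24.9²·0.78] + 239.582 = 811.678 + 239.582 = 1051.26.
Reliability = 1051.26 / 1252.49 = 0.839.

0.839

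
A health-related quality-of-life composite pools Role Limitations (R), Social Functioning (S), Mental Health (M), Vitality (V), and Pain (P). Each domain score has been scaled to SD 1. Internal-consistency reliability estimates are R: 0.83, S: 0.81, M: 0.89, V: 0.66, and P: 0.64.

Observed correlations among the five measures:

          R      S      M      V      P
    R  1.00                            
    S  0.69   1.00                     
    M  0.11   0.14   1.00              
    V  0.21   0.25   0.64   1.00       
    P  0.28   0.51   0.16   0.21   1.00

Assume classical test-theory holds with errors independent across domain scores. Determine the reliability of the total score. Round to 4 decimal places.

Var(R+S+M+V+P) = 5 + 2·[0.69 + 0.11 + 0.21 + 0.28 + 0.14 + 0.25 + 0.51 + 0.64 + 0.16 + 0.21] = 5 + 6.4 = 11.4.
Because errors are independent across components, Cov(Tᵢ,Tⱼ) = Cov(Xᵢ,Xⱼ); the off-diagonal part of the true-score variance is the same as above.
True-score variance = [0.83 + 0.81 + 0.89 + 0.66 + 0.64] + 6.4 = 3.83 + 6.4 = 10.23.
Reliability = 10.23 / 11.4 = 0.8974.

0.8974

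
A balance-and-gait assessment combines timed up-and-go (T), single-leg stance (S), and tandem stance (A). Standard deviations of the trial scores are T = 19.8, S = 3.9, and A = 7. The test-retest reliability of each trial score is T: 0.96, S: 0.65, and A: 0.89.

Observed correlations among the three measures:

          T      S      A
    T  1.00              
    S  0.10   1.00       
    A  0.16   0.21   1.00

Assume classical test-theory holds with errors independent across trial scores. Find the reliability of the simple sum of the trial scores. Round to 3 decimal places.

Var(T+S+A) = 19.8² + 3.9² + 7² + 2·[19.8·3.9·0.10 + 19.8·7·0.16 + 3.9·7·0.21] = 456.25 + 71.262 = 527.512.
With uncorrelated errors the cross-covariances are all true-score covariance, so they carry over unchanged; only the diagonal terms shrink to ρᵢσᵢ².
True-score variance = [19.8²·0.96 + 3.9²·0.65 + 7²·0.89] + 71.262 = 429.855 + 71.262 = 501.117.
Reliability = 501.117 / 527.512 = 0.950.

0.950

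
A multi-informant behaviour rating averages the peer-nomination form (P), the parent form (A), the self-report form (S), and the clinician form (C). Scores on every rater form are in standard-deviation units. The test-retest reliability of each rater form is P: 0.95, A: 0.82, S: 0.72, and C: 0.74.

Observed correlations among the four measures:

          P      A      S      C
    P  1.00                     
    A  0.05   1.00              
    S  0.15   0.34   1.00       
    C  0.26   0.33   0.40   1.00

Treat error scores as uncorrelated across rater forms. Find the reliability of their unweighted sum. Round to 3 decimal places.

0.891

Var(P+A+S+C) = 4 + 2·[0.05 + 0.15 + 0.26 + 0.34 + 0.33 + 0.40] = 4 + 3.06 = 7.06.
Under uncorrelated errors the observed covariances equal the true-score covariances, so only the own-variance terms attenuate.
True-score variance = [0.95 + 0.82 + 0.72 + 0.74] + 3.06 = 3.23 + 3.06 = 6.29.
Reliability = 6.29 / 7.06 = 0.891.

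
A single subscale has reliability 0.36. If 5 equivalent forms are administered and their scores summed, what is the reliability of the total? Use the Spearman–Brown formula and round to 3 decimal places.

ρ_k = kρ / (1 + (k−1)ρ) = 5·0.36 / (1 + 4·0.36) = 1.800 / 2.440 = 0.738.

0.738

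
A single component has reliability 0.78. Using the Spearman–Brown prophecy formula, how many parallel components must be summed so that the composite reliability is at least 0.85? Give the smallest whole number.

k ≥ ρ*(1−ρ₁)/(ρ₁(1−ρ*)) = 0.85·0.22 / (0.78·0.15) = 1.598.
Smallest integer k = 2.

2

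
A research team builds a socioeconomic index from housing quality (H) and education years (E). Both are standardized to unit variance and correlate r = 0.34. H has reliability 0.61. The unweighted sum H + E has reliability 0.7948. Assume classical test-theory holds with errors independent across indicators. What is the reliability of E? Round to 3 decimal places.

0.840

Var(H+E) = 2 + 2·0.34 = 2.680.
True-score variance = ρ_H + ρ_E + 2·0.34, so 0.7948 = (0.61 + ρ_E + 0.68) / 2.680.
ρ_E = 0.7948·2.680 − 0.61 − 0.68 = 0.840.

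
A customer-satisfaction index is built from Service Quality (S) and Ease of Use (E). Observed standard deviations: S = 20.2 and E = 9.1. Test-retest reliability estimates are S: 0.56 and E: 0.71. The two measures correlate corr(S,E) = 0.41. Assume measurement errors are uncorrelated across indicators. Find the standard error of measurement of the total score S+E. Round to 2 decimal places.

Var(total) = 490.85 + 150.732 = 641.582.
True-score variance = 287.298 + 150.732 = 438.03, so reliability = 0.6827.
Error variance = 641.582 − 438.03 = 203.553; SEM = √203.553 = 14.27.

14.27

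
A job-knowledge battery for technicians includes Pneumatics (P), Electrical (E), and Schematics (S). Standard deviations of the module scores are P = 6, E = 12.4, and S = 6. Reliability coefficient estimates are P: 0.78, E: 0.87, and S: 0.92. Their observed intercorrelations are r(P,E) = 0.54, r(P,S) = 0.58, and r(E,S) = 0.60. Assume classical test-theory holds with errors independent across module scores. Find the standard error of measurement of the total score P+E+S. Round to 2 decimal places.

Var(total) = 225.76 + 211.392 = 437.152.
True-score variance = 194.971 + 211.392 = 406.363, so reliability = 0.9296.
Error variance = 437.152 − 406.363 = 30.7888; SEM = √30.7888 = 5.55.

5.55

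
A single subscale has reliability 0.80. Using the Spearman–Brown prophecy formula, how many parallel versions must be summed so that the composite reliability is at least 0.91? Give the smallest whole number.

3

k ≥ ρ*(1−ρ₁)/(ρ₁(1−ρ*)) = 0.91·0.20 / (0.80·0.09) = 2.528.
Smallest integer k = 3.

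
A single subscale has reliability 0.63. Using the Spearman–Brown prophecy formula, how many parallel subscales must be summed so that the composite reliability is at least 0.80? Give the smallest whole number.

k ≥ ρ*(1−ρ₁)/(ρ₁(1−ρ*)) = 0.80·0.37 / (0.63·0.20) = 2.349.
Smallest integer k = 3.

3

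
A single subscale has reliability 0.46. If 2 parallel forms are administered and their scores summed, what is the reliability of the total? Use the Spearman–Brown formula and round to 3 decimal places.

ρ_k = kρ / (1 + (k−1)ρ) = 2·0.46 / (1 + 1·0.46) = 0.920 / 1.460 = 0.630.

0.630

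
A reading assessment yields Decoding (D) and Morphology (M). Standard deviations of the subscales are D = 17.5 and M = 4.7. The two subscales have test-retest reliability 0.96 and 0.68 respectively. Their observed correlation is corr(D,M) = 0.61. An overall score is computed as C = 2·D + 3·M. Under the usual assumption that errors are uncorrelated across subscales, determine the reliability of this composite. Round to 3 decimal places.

Var(C) = 2²·17.5² + 3²·4.7² + 2·[6·17.5·4.7·0.61] = 1423.81 + 602.07 = 2025.88.
Under uncorrelated errors the observed covariances equal the true-score covariances, so only the own-variance terms attenuate.
True-score variance = [2²·17.5²·0.96 + 3²·4.7²·0.68] + 602.07 = 1311.19 + 602.07 = 1913.26.
Reliability = 1913.26 / 2025.88 = 0.944.

0.944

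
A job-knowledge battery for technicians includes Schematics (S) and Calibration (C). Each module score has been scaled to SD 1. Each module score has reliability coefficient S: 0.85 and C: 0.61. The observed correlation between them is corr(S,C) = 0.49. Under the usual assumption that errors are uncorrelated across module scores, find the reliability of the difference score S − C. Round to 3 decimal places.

Var(S−C) = 1 + 1 − 2·0.49 = 2 − 0.98 = 1.02.
With uncorrelated errors the cross-covariances are all true-score covariance, so they carry over unchanged; only the diagonal terms shrink to ρᵢσᵢ².
True-score variance = [0.85 + 0.61] − 0.98 = 1.46 − 0.98 = 0.48.
Reliability = 0.48 / 1.02 = 0.471.

0.471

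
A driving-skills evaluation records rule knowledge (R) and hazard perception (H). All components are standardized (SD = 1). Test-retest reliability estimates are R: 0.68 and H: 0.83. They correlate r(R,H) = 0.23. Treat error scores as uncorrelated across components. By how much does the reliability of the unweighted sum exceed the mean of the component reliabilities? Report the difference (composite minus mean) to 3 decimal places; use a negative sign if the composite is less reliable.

0.046

Var(sum) = 2 + 0.46 = 2.46; true-score variance = 1.51 + 0.46 = 1.97; composite reliability = 0.8008.
Mean component reliability = 0.7550.
Difference = 0.8008 − 0.7550 = 0.046.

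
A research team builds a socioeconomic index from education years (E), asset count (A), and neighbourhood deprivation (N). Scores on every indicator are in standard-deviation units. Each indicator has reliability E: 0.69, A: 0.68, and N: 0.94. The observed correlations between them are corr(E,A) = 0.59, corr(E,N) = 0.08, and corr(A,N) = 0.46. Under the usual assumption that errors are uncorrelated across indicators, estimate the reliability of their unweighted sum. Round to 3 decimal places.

Var(E+A+N) = 3 + 2·[0.59 + 0.08 + 0.46] = 3 + 2.26 = 5.26.
Under uncorrelated errors the observed covariances equal the true-score covariances, so only the own-variance terms attenuate.
True-score variance = [0.69 + 0.68 + 0.94] + 2.26 = 2.31 + 2.26 = 4.57.
Reliability = 4.57 / 5.26 = 0.869.

0.869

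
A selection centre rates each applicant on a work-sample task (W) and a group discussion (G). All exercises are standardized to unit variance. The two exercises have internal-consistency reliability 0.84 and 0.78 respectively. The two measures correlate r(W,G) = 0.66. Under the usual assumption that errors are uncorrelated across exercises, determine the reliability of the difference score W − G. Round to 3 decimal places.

Var(W−G) = 1 + 1 − 2·0.66 = 2 − 1.32 = 0.68.
Because errors are independent across components, Cov(Tᵢ,Tⱼ) = Cov(Xᵢ,Xⱼ); the off-diagonal part of the true-score variance is the same as above.
True-score variance = [0.84 + 0.78] − 1.32 = 1.62 − 1.32 = 0.3.
Reliability = 0.3 / 0.68 = 0.441.

0.441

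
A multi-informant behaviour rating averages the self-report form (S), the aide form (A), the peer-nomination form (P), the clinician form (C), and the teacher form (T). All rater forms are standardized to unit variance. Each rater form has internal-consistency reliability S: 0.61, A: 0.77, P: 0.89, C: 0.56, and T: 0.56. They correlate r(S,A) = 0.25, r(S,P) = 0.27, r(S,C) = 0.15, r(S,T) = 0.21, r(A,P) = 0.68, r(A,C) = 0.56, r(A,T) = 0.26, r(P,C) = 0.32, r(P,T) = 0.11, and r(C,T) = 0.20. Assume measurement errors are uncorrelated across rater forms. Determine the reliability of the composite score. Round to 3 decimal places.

Var(S+A+P+C+T) = 5 + 2·[0.25 + 0.27 + 0.15 + 0.21 + 0.68 + 0.56 + 0.26 + 0.32 + 0.11 + 0.20] = 5 + 6.02 = 11.02.
Under uncorrelated errors the observed covariances equal the true-score covariances, so only the own-variance terms attenuate.
True-score variance = [0.61 + 0.77 + 0.89 + 0.56 + 0.56] + 6.02 = 3.39 + 6.02 = 9.41.
Reliability = 9.41 / 11.02 = 0.854.

0.854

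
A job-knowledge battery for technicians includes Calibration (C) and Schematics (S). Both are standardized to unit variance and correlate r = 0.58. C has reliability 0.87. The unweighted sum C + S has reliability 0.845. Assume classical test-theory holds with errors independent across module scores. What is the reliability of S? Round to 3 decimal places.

Var(C+S) = 2 + 2·0.58 = 3.160.
True-score variance = ρ_C + ρ_S + 2·0.58, so 0.845 = (0.87 + ρ_S + 1.16) / 3.160.
ρ_S = 0.845·3.160 − 0.87 − 1.16 = 0.640.

0.640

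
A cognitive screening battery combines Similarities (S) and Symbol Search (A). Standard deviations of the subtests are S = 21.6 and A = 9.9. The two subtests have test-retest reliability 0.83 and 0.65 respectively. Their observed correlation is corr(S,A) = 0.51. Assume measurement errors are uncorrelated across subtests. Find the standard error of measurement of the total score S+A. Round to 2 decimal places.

10.66

Var(total) = 564.57 + 218.117 = 782.687.
True-score variance = 450.951 + 218.117 = 669.068, so reliability = 0.8548.
Error variance = 782.687 − 669.068 = 113.619; SEM = √113.619 = 10.66.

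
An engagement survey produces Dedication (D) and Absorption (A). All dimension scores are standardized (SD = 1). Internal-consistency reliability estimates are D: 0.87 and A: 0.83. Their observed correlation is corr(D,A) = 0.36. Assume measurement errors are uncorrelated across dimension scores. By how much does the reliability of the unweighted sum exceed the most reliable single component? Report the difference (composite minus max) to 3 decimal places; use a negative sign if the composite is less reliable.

0.020

Var(sum) = 2 + 0.72 = 2.72; true-score variance = 1.7 + 0.72 = 2.42; composite reliability = 0.8897.
Max component reliability = 0.8700.
Difference = 0.8897 − 0.8700 = 0.020.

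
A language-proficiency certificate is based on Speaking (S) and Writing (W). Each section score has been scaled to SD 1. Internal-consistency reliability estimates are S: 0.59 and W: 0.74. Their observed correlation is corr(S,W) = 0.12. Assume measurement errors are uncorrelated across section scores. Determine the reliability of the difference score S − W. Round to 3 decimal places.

Var(S−W) = 1 + 1 − 2·0.12 = 2 − 0.24 = 1.76.
With uncorrelated errors the cross-covariances are all true-score covariance, so they carry over unchanged; only the diagonal terms shrink to ρᵢσᵢ².
True-score variance = [0.59 + 0.74] − 0.24 = 1.33 − 0.24 = 1.09.
Reliability = 1.09 / 1.76 = 0.619.

0.619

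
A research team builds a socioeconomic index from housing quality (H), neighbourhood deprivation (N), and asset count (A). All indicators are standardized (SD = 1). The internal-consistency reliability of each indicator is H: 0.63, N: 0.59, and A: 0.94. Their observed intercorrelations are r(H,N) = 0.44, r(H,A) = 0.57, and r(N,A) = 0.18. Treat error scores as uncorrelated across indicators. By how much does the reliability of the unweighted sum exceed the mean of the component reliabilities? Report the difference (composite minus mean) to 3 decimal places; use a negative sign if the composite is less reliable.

Var(sum) = 3 + 2.38 = 5.38; true-score variance = 2.16 + 2.38 = 4.54; composite reliability = 0.8439.
Mean component reliability = 0.7200.
Difference = 0.8439 − 0.7200 = 0.124.

0.124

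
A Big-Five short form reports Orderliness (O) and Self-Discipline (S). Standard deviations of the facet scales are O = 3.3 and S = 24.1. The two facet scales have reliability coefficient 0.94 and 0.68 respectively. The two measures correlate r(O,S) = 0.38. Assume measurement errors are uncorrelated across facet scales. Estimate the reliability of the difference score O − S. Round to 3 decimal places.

Var(O−S) = 3.3² + 24.1² − 2·3.3·24.1·0.38 = 591.7 − 60.4428 = 531.257.
Under uncorrelated errors the observed covariances equal the true-score covariances, so only the own-variance terms attenuate.
True-score variance = [3.3²·0.94 + 24.1²·0.68] − 60.4428 = 405.187 − 60.4428 = 344.745.
Reliability = 344.745 / 531.257 = 0.649.

0.649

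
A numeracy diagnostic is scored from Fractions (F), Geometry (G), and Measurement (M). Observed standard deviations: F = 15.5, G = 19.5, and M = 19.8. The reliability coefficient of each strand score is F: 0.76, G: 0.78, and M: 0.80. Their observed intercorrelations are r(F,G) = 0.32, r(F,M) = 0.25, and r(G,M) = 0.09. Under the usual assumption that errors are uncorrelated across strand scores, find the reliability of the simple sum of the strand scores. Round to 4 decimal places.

0.8462

Var(F+G+M) = 15.5² + 19.5² + 19.8² + 2·[15.5·19.5·0.32 + 15.5·19.8·0.25 + 19.5·19.8·0.09] = 1012.54 + 416.388 = 1428.93.
With uncorrelated errors the cross-covariances are all true-score covariance, so they carry over unchanged; only the diagonal terms shrink to ρᵢσᵢ².
True-score variance = [15.5²·0.76 + 19.5²·0.78 + 19.8²·0.80] + 416.388 = 792.817 + 416.388 = 1209.21.
Reliability = 1209.21 / 1428.93 = 0.8462.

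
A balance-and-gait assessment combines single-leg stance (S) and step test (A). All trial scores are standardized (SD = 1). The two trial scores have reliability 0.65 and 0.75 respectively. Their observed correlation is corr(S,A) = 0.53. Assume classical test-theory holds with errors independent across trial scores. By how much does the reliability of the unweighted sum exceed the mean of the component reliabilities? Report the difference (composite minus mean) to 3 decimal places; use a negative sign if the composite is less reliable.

0.104

Var(sum) = 2 + 1.06 = 3.06; true-score variance = 1.4 + 1.06 = 2.46; composite reliability = 0.8039.
Mean component reliability = 0.7000.
Difference = 0.8039 − 0.7000 = 0.104.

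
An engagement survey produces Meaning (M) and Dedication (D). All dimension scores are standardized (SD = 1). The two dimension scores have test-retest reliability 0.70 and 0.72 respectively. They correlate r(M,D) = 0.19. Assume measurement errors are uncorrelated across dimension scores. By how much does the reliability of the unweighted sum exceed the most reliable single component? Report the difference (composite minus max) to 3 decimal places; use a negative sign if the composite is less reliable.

Var(sum) = 2 + 0.38 = 2.38; true-score variance = 1.42 + 0.38 = 1.8; composite reliability = 0.7563.
Max component reliability = 0.7200.
Difference = 0.7563 − 0.7200 = 0.036.

0.036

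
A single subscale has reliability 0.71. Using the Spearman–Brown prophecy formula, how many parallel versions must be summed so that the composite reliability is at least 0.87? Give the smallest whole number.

k ≥ ρ*(1−ρ₁)/(ρ₁(1−ρ*)) = 0.87·0.29 / (0.71·0.13) = 2.733.
Smallest integer k = 3.

3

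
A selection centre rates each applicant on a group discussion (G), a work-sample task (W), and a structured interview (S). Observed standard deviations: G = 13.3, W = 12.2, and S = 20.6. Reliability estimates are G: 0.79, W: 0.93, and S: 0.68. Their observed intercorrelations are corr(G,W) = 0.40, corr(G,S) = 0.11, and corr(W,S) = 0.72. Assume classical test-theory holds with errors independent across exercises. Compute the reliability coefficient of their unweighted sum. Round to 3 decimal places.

0.859

Var(G+W+S) = 13.3² + 12.2² + 20.6² + 2·[13.3·12.2·0.40 + 13.3·20.6·0.11 + 12.2·20.6·0.72] = 750.09 + 551.984 = 1302.07.
With uncorrelated errors the cross-covariances are all true-score covariance, so they carry over unchanged; only the diagonal terms shrink to ρᵢσᵢ².
True-score variance = [13.3²·0.79 + 12.2²·0.93 + 20.6²·0.68] + 551.984 = 566.729 + 551.984 = 1118.71.
Reliability = 1118.71 / 1302.07 = 0.859.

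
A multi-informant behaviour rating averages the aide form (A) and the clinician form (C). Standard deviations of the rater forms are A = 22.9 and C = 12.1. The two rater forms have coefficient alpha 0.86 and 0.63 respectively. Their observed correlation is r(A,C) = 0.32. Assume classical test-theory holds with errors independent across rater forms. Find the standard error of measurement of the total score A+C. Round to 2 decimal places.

Var(total) = 670.82 + 177.338 = 848.158.
True-score variance = 543.231 + 177.338 = 720.568, so reliability = 0.8496.
Error variance = 848.158 − 720.568 = 127.589; SEM = √127.589 = 11.30.

11.30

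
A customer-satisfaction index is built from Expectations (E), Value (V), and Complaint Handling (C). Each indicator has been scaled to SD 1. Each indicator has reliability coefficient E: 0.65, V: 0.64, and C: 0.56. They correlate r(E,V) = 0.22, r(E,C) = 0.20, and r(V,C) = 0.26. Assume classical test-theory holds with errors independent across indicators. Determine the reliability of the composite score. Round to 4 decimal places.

Var(E+V+C) = 3 + 2·[0.22 + 0.20 + 0.26] = 3 + 1.36 = 4.36.
Under uncorrelated errors the observed covariances equal the true-score covariances, so only the own-variance terms attenuate.
True-score variance = [0.65 + 0.64 + 0.56] + 1.36 = 1.85 + 1.36 = 3.21.
Reliability = 3.21 / 4.36 = 0.7362.

0.7362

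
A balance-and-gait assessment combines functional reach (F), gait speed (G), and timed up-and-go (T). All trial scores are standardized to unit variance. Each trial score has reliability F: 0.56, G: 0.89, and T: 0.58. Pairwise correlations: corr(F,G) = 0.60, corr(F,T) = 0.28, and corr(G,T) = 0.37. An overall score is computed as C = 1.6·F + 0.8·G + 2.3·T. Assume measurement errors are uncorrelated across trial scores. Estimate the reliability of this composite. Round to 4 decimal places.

0.7458

Var(C) = 1.6² + 0.8² + 2.3² + 2·[1.28·0.60 + 3.68·0.28 + 1.84·0.37] = 8.49 + 4.9584 = 13.4484.
Under uncorrelated errors the observed covariances equal the true-score covariances, so only the own-variance terms attenuate.
True-score variance = [1.6²·0.56 + 0.8²·0.89 + 2.3²·0.58] + 4.9584 = 5.0714 + 4.9584 = 10.0298.
Reliability = 10.0298 / 13.4484 = 0.7458.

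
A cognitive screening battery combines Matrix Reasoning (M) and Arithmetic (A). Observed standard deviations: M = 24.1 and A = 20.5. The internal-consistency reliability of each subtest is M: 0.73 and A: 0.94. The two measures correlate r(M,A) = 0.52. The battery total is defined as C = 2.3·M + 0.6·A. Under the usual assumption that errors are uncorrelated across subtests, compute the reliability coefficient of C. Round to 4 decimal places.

Var(C) = 2.3²·24.1² + 0.6²·20.5² + 2·[1.38·24.1·20.5·0.52] = 3223.77 + 709.061 = 3932.84.
With uncorrelated errors the cross-covariances are all true-score covariance, so they carry over unchanged; only the diagonal terms shrink to ρᵢσᵢ².
True-score variance = [2.3²·24.1²·0.73 + 0.6²·20.5²·0.94] + 709.061 = 2385.13 + 709.061 = 3094.19.
Reliability = 3094.19 / 3932.84 = 0.7868.

0.7868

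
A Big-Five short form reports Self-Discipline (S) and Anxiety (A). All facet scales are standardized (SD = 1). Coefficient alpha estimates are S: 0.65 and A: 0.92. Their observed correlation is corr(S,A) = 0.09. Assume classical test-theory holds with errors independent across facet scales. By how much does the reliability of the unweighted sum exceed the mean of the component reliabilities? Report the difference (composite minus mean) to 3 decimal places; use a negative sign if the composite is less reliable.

0.018

Var(sum) = 2 + 0.18 = 2.18; true-score variance = 1.57 + 0.18 = 1.75; composite reliability = 0.8028.
Mean component reliability = 0.7850.
Difference = 0.8028 − 0.7850 = 0.018.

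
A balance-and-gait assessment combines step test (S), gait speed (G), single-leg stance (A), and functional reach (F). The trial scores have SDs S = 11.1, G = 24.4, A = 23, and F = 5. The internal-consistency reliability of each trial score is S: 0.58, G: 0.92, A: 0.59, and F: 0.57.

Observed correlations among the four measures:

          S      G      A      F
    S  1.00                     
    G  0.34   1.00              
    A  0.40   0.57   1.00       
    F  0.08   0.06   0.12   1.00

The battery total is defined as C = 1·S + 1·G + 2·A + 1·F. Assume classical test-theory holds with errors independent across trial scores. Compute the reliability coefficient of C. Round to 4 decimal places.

0.7968

Var(C) = 11.1² + 24.4² + 2²·23² + 5² + 2·[11.1·24.4·0.34 + 2·11.1·23·0.40 + 11.1·5·0.08 + 2·24.4·23·0.57 + 24.4·5·0.06 + 2·23·5·0.12] = 2859.57 + 1950.91 = 4810.48.
Under uncorrelated errors the observed covariances equal the true-score covariances, so only the own-variance terms attenuate.
True-score variance = [11.1²·0.58 + 24.4²·0.92 + 2²·23²·0.59 + 5²·0.57] + 1950.91 = 1881.88 + 1950.91 = 3832.79.
Reliability = 3832.79 / 4810.48 = 0.7968.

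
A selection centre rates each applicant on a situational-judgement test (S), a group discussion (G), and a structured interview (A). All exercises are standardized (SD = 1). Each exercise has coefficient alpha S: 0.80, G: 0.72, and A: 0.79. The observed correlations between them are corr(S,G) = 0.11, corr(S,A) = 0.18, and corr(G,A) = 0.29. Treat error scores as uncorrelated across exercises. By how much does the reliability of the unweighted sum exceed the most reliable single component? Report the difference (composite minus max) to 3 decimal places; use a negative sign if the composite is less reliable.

Var(sum) = 3 + 1.16 = 4.16; true-score variance = 2.31 + 1.16 = 3.47; composite reliability = 0.8341.
Max component reliability = 0.8000.
Difference = 0.8341 − 0.8000 = 0.034.

0.034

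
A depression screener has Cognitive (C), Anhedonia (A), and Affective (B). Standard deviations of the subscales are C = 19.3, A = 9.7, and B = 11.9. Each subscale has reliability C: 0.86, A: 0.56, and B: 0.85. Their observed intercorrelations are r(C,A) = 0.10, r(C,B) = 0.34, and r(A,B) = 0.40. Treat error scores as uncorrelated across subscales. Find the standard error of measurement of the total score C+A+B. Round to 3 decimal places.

10.714

Var(total) = 608.19 + 285.962 = 894.152.
True-score variance = 493.4 + 285.962 = 779.362, so reliability = 0.8716.
Error variance = 894.152 − 779.362 = 114.79; SEM = √114.79 = 10.714.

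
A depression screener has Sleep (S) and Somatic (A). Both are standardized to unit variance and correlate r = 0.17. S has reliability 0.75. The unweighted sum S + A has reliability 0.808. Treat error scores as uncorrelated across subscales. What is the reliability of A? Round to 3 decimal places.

0.801

Var(S+A) = 2 + 2·0.17 = 2.340.
True-score variance = ρ_S + ρ_A + 2·0.17, so 0.808 = (0.75 + ρ_A + 0.34) / 2.340.
ρ_A = 0.808·2.340 − 0.75 − 0.34 = 0.801.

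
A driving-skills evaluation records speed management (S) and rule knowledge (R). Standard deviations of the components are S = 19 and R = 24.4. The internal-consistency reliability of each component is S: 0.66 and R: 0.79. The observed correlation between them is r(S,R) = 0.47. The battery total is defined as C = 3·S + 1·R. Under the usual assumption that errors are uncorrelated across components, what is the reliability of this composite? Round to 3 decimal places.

Var(C) = 3²·19² + 24.4² + 2·[3·19·24.4·0.47] = 3844.36 + 1307.35 = 5151.71.
Because errors are independent across components, Cov(Tᵢ,Tⱼ) = Cov(Xᵢ,Xⱼ); the off-diagonal part of the true-score variance is the same as above.
True-score variance = [3²·19²·0.66 + 24.4²·0.79] + 1307.35 = 2614.67 + 1307.35 = 3922.03.
Reliability = 3922.03 / 5151.71 = 0.761.

0.761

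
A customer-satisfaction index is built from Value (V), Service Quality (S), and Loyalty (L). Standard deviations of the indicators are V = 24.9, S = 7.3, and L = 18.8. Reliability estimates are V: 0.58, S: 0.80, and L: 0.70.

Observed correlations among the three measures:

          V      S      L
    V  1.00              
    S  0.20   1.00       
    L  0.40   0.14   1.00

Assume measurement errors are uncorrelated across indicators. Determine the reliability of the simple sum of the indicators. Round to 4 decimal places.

0.7507

Var(V+S+L) = 24.9² + 7.3² + 18.8² + 2·[24.9·7.3·0.20 + 24.9·18.8·0.40 + 7.3·18.8·0.14] = 1026.74 + 485.631 = 1512.37.
Because errors are independent across components, Cov(Tᵢ,Tⱼ) = Cov(Xᵢ,Xⱼ); the off-diagonal part of the true-score variance is the same as above.
True-score variance = [24.9²·0.58 + 7.3²·0.80 + 18.8²·0.70] + 485.631 = 649.646 + 485.631 = 1135.28.
Reliability = 1135.28 / 1512.37 = 0.7507.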